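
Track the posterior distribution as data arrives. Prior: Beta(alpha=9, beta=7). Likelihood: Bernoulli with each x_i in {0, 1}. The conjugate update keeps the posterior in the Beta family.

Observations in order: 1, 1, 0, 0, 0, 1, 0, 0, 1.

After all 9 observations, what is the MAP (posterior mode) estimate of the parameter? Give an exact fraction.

obs 1: x=1 → posterior Beta(10, 7)
obs 2: x=1 → posterior Beta(11, 7)
obs 3: x=0 → posterior Beta(11, 8)
obs 4: x=0 → posterior Beta(11, 9)
obs 5: x=0 → posterior Beta(11, 10)
obs 6: x=1 → posterior Beta(12, 10)
obs 7: x=0 → posterior Beta(12, 11)
obs 8: x=0 → posterior Beta(12, 12)
obs 9: x=1 → posterior Beta(13, 12)

12/23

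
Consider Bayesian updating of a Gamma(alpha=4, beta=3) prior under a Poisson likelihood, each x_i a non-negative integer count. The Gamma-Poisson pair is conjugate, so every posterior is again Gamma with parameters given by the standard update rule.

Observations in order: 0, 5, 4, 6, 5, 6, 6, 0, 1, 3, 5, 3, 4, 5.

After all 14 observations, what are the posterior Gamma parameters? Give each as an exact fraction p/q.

alpha=57, beta=17

obs 1: x=0 → posterior Gamma(4, 4)
obs 2: x=5 → posterior Gamma(9, 5)
obs 3: x=4 → posterior Gamma(13, 6)
obs 4: x=6 → posterior Gamma(19, 7)
obs 5: x=5 → posterior Gamma(24, 8)
obs 6: x=6 → posterior Gamma(30, 9)
obs 7: x=6 → posterior Gamma(36, 10)
obs 8: x=0 → posterior Gamma(36, 11)
obs 9: x=1 → posterior Gamma(37, 12)
obs 10: x=3 → posterior Gamma(40, 13)
obs 11: x=5 → posterior Gamma(45, 14)
obs 12: x=3 → posterior Gamma(48, 15)
obs 13: x=4 → posterior Gamma(52, 16)
obs 14: x=5 → posterior Gamma(57, 17)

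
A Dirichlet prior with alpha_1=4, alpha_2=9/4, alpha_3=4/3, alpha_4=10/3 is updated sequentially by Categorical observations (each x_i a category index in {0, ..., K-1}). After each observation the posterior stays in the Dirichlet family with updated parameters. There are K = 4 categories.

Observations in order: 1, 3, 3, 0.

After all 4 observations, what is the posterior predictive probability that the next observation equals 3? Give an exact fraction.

64/179

obs 1: x=1 → posterior Dirichlet(4, 13/4, 4/3, 10/3)
obs 2: x=3 → posterior Dirichlet(4, 13/4, 4/3, 13/3)
obs 3: x=3 → posterior Dirichlet(4, 13/4, 4/3, 16/3)
obs 4: x=0 → posterior Dirichlet(5, 13/4, 4/3, 16/3)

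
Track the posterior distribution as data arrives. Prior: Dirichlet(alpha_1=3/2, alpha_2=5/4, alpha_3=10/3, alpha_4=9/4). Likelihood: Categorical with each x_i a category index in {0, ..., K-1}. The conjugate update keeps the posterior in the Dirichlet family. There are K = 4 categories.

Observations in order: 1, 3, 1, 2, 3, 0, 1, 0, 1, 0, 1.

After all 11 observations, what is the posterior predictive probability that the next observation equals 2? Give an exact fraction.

13/58

obs 1: x=1 → posterior Dirichlet(3/2, 9/4, 10/3, 9/4)
obs 2: x=3 → posterior Dirichlet(3/2, 9/4, 10/3, 13/4)
obs 3: x=1 → posterior Dirichlet(3/2, 13/4, 10/3, 13/4)
obs 4: x=2 → posterior Dirichlet(3/2, 13/4, 13/3, 13/4)
obs 5: x=3 → posterior Dirichlet(3/2, 13/4, 13/3, 17/4)
obs 6: x=0 → posterior Dirichlet(5/2, 13/4, 13/3, 17/4)
obs 7: x=1 → posterior Dirichlet(5/2, 17/4, 13/3, 17/4)
obs 8: x=0 → posterior Dirichlet(7/2, 17/4, 13/3, 17/4)
obs 9: x=1 → posterior Dirichlet(7/2, 21/4, 13/3, 17/4)
obs 10: x=0 → posterior Dirichlet(9/2, 21/4, 13/3, 17/4)
obs 11: x=1 → posterior Dirichlet(9/2, 25/4, 13/3, 17/4)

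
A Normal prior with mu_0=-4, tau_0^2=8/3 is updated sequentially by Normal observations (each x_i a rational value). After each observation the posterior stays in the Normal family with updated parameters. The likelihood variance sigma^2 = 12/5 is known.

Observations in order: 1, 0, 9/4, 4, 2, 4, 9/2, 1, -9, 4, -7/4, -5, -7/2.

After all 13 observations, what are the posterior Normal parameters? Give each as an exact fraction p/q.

obs 1: x=1 → posterior Normal(-26/19, 24/19)
obs 2: x=0 → posterior Normal(-26/29, 24/29)
obs 3: x=9/4 → posterior Normal(-7/78, 8/13)
obs 4: x=4 → posterior Normal(73/98, 24/49)
obs 5: x=2 → posterior Normal(113/118, 24/59)
obs 6: x=4 → posterior Normal(193/138, 8/23)
obs 7: x=9/2 → posterior Normal(283/158, 24/79)
obs 8: x=1 → posterior Normal(303/178, 24/89)
obs 9: x=-9 → posterior Normal(41/66, 8/33)
obs 10: x=4 → posterior Normal(203/218, 24/109)
obs 11: x=-7/4 → posterior Normal(12/17, 24/119)
obs 12: x=-5 → posterior Normal(34/129, 8/43)
obs 13: x=-7/2 → posterior Normal(-1/139, 24/139)

mu_0=-1/139, tau_0^2=24/139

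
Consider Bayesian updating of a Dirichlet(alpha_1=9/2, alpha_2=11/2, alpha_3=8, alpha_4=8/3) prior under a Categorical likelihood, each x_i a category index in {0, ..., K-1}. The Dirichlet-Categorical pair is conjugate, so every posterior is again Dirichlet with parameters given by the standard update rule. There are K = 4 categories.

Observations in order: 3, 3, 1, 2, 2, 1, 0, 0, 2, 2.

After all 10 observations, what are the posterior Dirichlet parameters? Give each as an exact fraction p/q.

alpha_1=13/2, alpha_2=15/2, alpha_3=12, alpha_4=14/3

obs 1: x=3 → posterior Dirichlet(9/2, 11/2, 8, 11/3)
obs 2: x=3 → posterior Dirichlet(9/2, 11/2, 8, 14/3)
obs 3: x=1 → posterior Dirichlet(9/2, 13/2, 8, 14/3)
obs 4: x=2 → posterior Dirichlet(9/2, 13/2, 9, 14/3)
obs 5: x=2 → posterior Dirichlet(9/2, 13/2, 10, 14/3)
obs 6: x=1 → posterior Dirichlet(9/2, 15/2, 10, 14/3)
obs 7: x=0 → posterior Dirichlet(11/2, 15/2, 10, 14/3)
obs 8: x=0 → posterior Dirichlet(13/2, 15/2, 10, 14/3)
obs 9: x=2 → posterior Dirichlet(13/2, 15/2, 11, 14/3)
obs 10: x=2 → posterior Dirichlet(13/2, 15/2, 12, 14/3)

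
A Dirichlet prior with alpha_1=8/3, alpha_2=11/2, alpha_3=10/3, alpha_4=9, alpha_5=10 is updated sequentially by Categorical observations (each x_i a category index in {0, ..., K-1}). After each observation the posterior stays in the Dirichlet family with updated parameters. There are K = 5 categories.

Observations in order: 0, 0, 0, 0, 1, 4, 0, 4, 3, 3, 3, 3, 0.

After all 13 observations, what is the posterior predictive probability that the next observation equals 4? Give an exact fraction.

8/29

obs 1: x=0 → posterior Dirichlet(11/3, 11/2, 10/3, 9, 10)
obs 2: x=0 → posterior Dirichlet(14/3, 11/2, 10/3, 9, 10)
obs 3: x=0 → posterior Dirichlet(17/3, 11/2, 10/3, 9, 10)
obs 4: x=0 → posterior Dirichlet(20/3, 11/2, 10/3, 9, 10)
obs 5: x=1 → posterior Dirichlet(20/3, 13/2, 10/3, 9, 10)
obs 6: x=4 → posterior Dirichlet(20/3, 13/2, 10/3, 9, 11)
obs 7: x=0 → posterior Dirichlet(23/3, 13/2, 10/3, 9, 11)
obs 8: x=4 → posterior Dirichlet(23/3, 13/2, 10/3, 9, 12)
obs 9: x=3 → posterior Dirichlet(23/3, 13/2, 10/3, 10, 12)
obs 10: x=3 → posterior Dirichlet(23/3, 13/2, 10/3, 11, 12)
obs 11: x=3 → posterior Dirichlet(23/3, 13/2, 10/3, 12, 12)
obs 12: x=3 → posterior Dirichlet(23/3, 13/2, 10/3, 13, 12)
obs 13: x=0 → posterior Dirichlet(26/3, 13/2, 10/3, 13, 12)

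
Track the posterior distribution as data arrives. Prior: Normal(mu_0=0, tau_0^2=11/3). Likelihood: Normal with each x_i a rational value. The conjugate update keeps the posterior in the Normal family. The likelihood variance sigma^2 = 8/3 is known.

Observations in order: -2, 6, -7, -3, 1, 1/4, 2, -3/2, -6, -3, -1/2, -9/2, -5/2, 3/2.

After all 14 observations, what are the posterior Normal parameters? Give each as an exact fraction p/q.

obs 1: x=-2 → posterior Normal(-22/19, 88/57)
obs 2: x=6 → posterior Normal(22/15, 44/45)
obs 3: x=-7 → posterior Normal(-33/41, 88/123)
obs 4: x=-3 → posterior Normal(-33/26, 22/39)
obs 5: x=1 → posterior Normal(-55/63, 88/189)
obs 6: x=1/4 → posterior Normal(-209/296, 44/111)
obs 7: x=2 → posterior Normal(-121/340, 88/255)
obs 8: x=-3/2 → posterior Normal(-187/384, 11/36)
obs 9: x=-6 → posterior Normal(-451/428, 88/321)
obs 10: x=-3 → posterior Normal(-583/472, 44/177)
obs 11: x=-1/2 → posterior Normal(-605/516, 88/387)
obs 12: x=-9/2 → posterior Normal(-803/560, 22/105)
obs 13: x=-5/2 → posterior Normal(-913/604, 88/453)
obs 14: x=3/2 → posterior Normal(-847/648, 44/243)

mu_0=-847/648, tau_0^2=44/243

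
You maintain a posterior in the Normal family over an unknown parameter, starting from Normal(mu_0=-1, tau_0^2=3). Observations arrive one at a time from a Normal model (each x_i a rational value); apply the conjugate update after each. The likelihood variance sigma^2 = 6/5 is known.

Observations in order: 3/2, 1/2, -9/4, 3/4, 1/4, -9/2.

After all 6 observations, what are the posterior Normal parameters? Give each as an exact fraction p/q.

mu_0=-83/128, tau_0^2=3/16

obs 1: x=3/2 → posterior Normal(11/14, 6/7)
obs 2: x=1/2 → posterior Normal(2/3, 1/2)
obs 3: x=-9/4 → posterior Normal(-13/68, 6/17)
obs 4: x=3/4 → posterior Normal(1/44, 3/11)
obs 5: x=1/4 → posterior Normal(7/108, 2/9)
obs 6: x=-9/2 → posterior Normal(-83/128, 3/16)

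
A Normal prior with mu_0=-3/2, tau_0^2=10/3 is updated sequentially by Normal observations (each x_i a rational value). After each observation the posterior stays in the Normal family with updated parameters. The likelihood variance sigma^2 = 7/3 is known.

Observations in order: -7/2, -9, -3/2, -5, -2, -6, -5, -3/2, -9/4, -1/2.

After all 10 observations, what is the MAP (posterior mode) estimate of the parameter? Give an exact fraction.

obs 1: x=-7/2 → posterior Normal(-91/34, 70/51)
obs 2: x=-9 → posterior Normal(-271/54, 70/81)
obs 3: x=-3/2 → posterior Normal(-301/74, 70/111)
obs 4: x=-5 → posterior Normal(-401/94, 70/141)
obs 5: x=-2 → posterior Normal(-147/38, 70/171)
obs 6: x=-6 → posterior Normal(-561/134, 70/201)
obs 7: x=-5 → posterior Normal(-661/154, 10/33)
obs 8: x=-3/2 → posterior Normal(-691/174, 70/261)
obs 9: x=-9/4 → posterior Normal(-368/97, 70/291)
obs 10: x=-1/2 → posterior Normal(-373/107, 70/321)

-373/107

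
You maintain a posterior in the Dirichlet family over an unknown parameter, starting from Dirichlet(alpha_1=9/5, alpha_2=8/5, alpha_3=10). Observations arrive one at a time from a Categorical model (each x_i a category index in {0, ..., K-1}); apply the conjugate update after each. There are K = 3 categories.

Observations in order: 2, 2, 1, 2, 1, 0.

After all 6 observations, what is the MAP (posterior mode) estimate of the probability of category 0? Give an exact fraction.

9/82

obs 1: x=2 → posterior Dirichlet(9/5, 8/5, 11)
obs 2: x=2 → posterior Dirichlet(9/5, 8/5, 12)
obs 3: x=1 → posterior Dirichlet(9/5, 13/5, 12)
obs 4: x=2 → posterior Dirichlet(9/5, 13/5, 13)
obs 5: x=1 → posterior Dirichlet(9/5, 18/5, 13)
obs 6: x=0 → posterior Dirichlet(14/5, 18/5, 13)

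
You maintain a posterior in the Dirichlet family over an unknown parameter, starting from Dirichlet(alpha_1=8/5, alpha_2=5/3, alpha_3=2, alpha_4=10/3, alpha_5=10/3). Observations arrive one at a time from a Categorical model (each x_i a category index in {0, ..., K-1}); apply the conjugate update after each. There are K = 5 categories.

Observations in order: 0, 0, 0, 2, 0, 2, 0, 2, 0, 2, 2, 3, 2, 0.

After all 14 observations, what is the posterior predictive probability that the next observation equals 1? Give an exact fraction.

obs 1: x=0 → posterior Dirichlet(13/5, 5/3, 2, 10/3, 10/3)
obs 2: x=0 → posterior Dirichlet(18/5, 5/3, 2, 10/3, 10/3)
obs 3: x=0 → posterior Dirichlet(23/5, 5/3, 2, 10/3, 10/3)
obs 4: x=2 → posterior Dirichlet(23/5, 5/3, 3, 10/3, 10/3)
obs 5: x=0 → posterior Dirichlet(28/5, 5/3, 3, 10/3, 10/3)
obs 6: x=2 → posterior Dirichlet(28/5, 5/3, 4, 10/3, 10/3)
obs 7: x=0 → posterior Dirichlet(33/5, 5/3, 4, 10/3, 10/3)
obs 8: x=2 → posterior Dirichlet(33/5, 5/3, 5, 10/3, 10/3)
obs 9: x=0 → posterior Dirichlet(38/5, 5/3, 5, 10/3, 10/3)
obs 10: x=2 → posterior Dirichlet(38/5, 5/3, 6, 10/3, 10/3)
obs 11: x=2 → posterior Dirichlet(38/5, 5/3, 7, 10/3, 10/3)
obs 12: x=3 → posterior Dirichlet(38/5, 5/3, 7, 13/3, 10/3)
obs 13: x=2 → posterior Dirichlet(38/5, 5/3, 8, 13/3, 10/3)
obs 14: x=0 → posterior Dirichlet(43/5, 5/3, 8, 13/3, 10/3)

25/389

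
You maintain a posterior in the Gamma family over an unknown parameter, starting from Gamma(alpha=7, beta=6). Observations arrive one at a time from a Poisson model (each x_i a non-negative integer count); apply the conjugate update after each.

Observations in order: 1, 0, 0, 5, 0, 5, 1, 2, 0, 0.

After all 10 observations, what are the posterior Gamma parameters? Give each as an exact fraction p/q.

alpha=21, beta=16

obs 1: x=1 → posterior Gamma(8, 7)
obs 2: x=0 → posterior Gamma(8, 8)
obs 3: x=0 → posterior Gamma(8, 9)
obs 4: x=5 → posterior Gamma(13, 10)
obs 5: x=0 → posterior Gamma(13, 11)
obs 6: x=5 → posterior Gamma(18, 12)
obs 7: x=1 → posterior Gamma(19, 13)
obs 8: x=2 → posterior Gamma(21, 14)
obs 9: x=0 → posterior Gamma(21, 15)
obs 10: x=0 → posterior Gamma(21, 16)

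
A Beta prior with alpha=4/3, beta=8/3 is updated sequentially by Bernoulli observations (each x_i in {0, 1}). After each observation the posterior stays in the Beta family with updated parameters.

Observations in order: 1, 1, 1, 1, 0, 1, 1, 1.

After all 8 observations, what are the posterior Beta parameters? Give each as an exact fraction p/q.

alpha=25/3, beta=11/3

obs 1: x=1 → posterior Beta(7/3, 8/3)
obs 2: x=1 → posterior Beta(10/3, 8/3)
obs 3: x=1 → posterior Beta(13/3, 8/3)
obs 4: x=1 → posterior Beta(16/3, 8/3)
obs 5: x=0 → posterior Beta(16/3, 11/3)
obs 6: x=1 → posterior Beta(19/3, 11/3)
obs 7: x=1 → posterior Beta(22/3, 11/3)
obs 8: x=1 → posterior Beta(25/3, 11/3)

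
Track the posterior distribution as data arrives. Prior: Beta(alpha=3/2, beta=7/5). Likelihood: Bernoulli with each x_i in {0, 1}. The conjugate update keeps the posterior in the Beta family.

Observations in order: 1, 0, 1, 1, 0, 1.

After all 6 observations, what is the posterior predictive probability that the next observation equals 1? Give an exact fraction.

obs 1: x=1 → posterior Beta(5/2, 7/5)
obs 2: x=0 → posterior Beta(5/2, 12/5)
obs 3: x=1 → posterior Beta(7/2, 12/5)
obs 4: x=1 → posterior Beta(9/2, 12/5)
obs 5: x=0 → posterior Beta(9/2, 17/5)
obs 6: x=1 → posterior Beta(11/2, 17/5)

55/89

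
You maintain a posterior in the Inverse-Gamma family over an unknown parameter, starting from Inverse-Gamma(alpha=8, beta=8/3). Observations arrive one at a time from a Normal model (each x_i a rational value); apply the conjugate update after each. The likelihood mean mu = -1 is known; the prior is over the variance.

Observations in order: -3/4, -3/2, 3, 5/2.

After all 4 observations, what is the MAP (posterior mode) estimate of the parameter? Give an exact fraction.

obs 1: x=-3/4 → posterior Inverse-Gamma(17/2, 259/96)
obs 2: x=-3/2 → posterior Inverse-Gamma(9, 271/96)
obs 3: x=3 → posterior Inverse-Gamma(19/2, 1039/96)
obs 4: x=5/2 → posterior Inverse-Gamma(10, 1627/96)

1627/1056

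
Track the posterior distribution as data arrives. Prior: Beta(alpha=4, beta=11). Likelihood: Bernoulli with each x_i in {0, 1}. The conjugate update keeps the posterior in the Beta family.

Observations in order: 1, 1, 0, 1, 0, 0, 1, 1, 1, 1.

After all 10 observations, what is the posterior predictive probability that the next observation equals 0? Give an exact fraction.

14/25

obs 1: x=1 → posterior Beta(5, 11)
obs 2: x=1 → posterior Beta(6, 11)
obs 3: x=0 → posterior Beta(6, 12)
obs 4: x=1 → posterior Beta(7, 12)
obs 5: x=0 → posterior Beta(7, 13)
obs 6: x=0 → posterior Beta(7, 14)
obs 7: x=1 → posterior Beta(8, 14)
obs 8: x=1 → posterior Beta(9, 14)
obs 9: x=1 → posterior Beta(10, 14)
obs 10: x=1 → posterior Beta(11, 14)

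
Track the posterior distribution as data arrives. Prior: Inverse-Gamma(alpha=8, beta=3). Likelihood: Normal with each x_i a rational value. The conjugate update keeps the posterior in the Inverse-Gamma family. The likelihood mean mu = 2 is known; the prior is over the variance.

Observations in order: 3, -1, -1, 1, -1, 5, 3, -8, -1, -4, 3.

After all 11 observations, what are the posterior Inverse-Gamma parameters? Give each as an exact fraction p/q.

alpha=27/2, beta=191/2

obs 1: x=3 → posterior Inverse-Gamma(17/2, 7/2)
obs 2: x=-1 → posterior Inverse-Gamma(9, 8)
obs 3: x=-1 → posterior Inverse-Gamma(19/2, 25/2)
obs 4: x=1 → posterior Inverse-Gamma(10, 13)
obs 5: x=-1 → posterior Inverse-Gamma(21/2, 35/2)
obs 6: x=5 → posterior Inverse-Gamma(11, 22)
obs 7: x=3 → posterior Inverse-Gamma(23/2, 45/2)
obs 8: x=-8 → posterior Inverse-Gamma(12, 145/2)
obs 9: x=-1 → posterior Inverse-Gamma(25/2, 77)
obs 10: x=-4 → posterior Inverse-Gamma(13, 95)
obs 11: x=3 → posterior Inverse-Gamma(27/2, 191/2)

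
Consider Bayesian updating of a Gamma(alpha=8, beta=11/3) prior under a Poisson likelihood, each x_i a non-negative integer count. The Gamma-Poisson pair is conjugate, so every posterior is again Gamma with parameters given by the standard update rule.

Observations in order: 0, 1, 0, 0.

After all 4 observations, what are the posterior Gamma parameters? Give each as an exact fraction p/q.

obs 1: x=0 → posterior Gamma(8, 14/3)
obs 2: x=1 → posterior Gamma(9, 17/3)
obs 3: x=0 → posterior Gamma(9, 20/3)
obs 4: x=0 → posterior Gamma(9, 23/3)

alpha=9, beta=23/3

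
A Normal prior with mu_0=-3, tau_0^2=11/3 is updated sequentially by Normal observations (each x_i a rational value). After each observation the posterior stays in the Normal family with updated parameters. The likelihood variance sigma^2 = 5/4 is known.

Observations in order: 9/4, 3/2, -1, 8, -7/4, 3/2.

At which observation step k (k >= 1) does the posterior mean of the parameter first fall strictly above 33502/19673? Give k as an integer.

obs 1: x=9/4 → posterior Normal(54/59, 55/59)
obs 2: x=3/2 → posterior Normal(120/103, 55/103)
obs 3: x=-1 → posterior Normal(76/147, 55/147)
obs 4: x=8 → posterior Normal(428/191, 55/191)
obs 5: x=-7/4 → posterior Normal(351/235, 11/47)
obs 6: x=3/2 → posterior Normal(139/93, 55/279)

k = 4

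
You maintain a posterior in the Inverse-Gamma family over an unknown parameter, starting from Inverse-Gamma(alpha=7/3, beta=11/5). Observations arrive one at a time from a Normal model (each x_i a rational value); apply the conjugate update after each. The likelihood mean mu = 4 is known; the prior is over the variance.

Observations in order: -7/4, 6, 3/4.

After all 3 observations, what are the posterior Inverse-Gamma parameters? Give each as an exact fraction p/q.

obs 1: x=-7/4 → posterior Inverse-Gamma(17/6, 2997/160)
obs 2: x=6 → posterior Inverse-Gamma(10/3, 3317/160)
obs 3: x=3/4 → posterior Inverse-Gamma(23/6, 2081/80)

alpha=23/6, beta=2081/80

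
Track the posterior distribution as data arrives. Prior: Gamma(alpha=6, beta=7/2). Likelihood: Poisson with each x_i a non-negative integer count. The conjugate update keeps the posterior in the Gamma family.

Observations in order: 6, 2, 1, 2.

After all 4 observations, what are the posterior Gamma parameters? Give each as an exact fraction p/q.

obs 1: x=6 → posterior Gamma(12, 9/2)
obs 2: x=2 → posterior Gamma(14, 11/2)
obs 3: x=1 → posterior Gamma(15, 13/2)
obs 4: x=2 → posterior Gamma(17, 15/2)

alpha=17, beta=15/2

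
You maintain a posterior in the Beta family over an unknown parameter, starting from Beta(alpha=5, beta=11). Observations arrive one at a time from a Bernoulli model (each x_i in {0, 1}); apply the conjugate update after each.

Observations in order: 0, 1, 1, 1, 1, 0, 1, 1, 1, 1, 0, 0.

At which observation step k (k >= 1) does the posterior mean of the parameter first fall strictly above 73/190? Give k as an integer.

obs 1: x=0 → posterior Beta(5, 12)
obs 2: x=1 → posterior Beta(6, 12)
obs 3: x=1 → posterior Beta(7, 12)
obs 4: x=1 → posterior Beta(8, 12)
obs 5: x=1 → posterior Beta(9, 12)
obs 6: x=0 → posterior Beta(9, 13)
obs 7: x=1 → posterior Beta(10, 13)
obs 8: x=1 → posterior Beta(11, 13)
obs 9: x=1 → posterior Beta(12, 13)
obs 10: x=1 → posterior Beta(13, 13)
obs 11: x=0 → posterior Beta(13, 14)
obs 12: x=0 → posterior Beta(13, 15)

k = 4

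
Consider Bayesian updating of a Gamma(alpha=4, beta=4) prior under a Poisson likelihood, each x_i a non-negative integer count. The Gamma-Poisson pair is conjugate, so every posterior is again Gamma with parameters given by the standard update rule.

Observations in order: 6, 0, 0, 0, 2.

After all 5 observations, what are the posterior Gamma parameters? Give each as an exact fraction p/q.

alpha=12, beta=9

obs 1: x=6 → posterior Gamma(10, 5)
obs 2: x=0 → posterior Gamma(10, 6)
obs 3: x=0 → posterior Gamma(10, 7)
obs 4: x=0 → posterior Gamma(10, 8)
obs 5: x=2 → posterior Gamma(12, 9)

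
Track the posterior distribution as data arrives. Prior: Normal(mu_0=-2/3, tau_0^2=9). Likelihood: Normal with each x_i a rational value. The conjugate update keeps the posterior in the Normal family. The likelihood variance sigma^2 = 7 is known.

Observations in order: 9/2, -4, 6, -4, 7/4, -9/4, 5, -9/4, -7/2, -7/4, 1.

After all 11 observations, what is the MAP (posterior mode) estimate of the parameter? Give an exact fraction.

obs 1: x=9/2 → posterior Normal(215/96, 63/16)
obs 2: x=-4 → posterior Normal(-1/150, 63/25)
obs 3: x=6 → posterior Normal(19/12, 63/34)
obs 4: x=-4 → posterior Normal(107/258, 63/43)
obs 5: x=7/4 → posterior Normal(31/48, 63/52)
obs 6: x=-9/4 → posterior Normal(40/183, 63/61)
obs 7: x=5 → posterior Normal(5/6, 9/10)
obs 8: x=-9/4 → posterior Normal(457/948, 63/79)
obs 9: x=-7/2 → posterior Normal(79/1056, 63/88)
obs 10: x=-7/4 → posterior Normal(-55/582, 63/97)
obs 11: x=1 → posterior Normal(-1/636, 63/106)

-1/636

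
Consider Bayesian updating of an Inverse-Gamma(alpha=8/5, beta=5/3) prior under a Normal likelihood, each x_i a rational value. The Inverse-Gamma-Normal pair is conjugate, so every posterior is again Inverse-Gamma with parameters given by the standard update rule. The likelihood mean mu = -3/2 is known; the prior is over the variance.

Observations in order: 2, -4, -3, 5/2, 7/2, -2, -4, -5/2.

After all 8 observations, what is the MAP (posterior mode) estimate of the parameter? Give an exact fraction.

4355/792

obs 1: x=2 → posterior Inverse-Gamma(21/10, 187/24)
obs 2: x=-4 → posterior Inverse-Gamma(13/5, 131/12)
obs 3: x=-3 → posterior Inverse-Gamma(31/10, 289/24)
obs 4: x=5/2 → posterior Inverse-Gamma(18/5, 481/24)
obs 5: x=7/2 → posterior Inverse-Gamma(41/10, 781/24)
obs 6: x=-2 → posterior Inverse-Gamma(23/5, 98/3)
obs 7: x=-4 → posterior Inverse-Gamma(51/10, 859/24)
obs 8: x=-5/2 → posterior Inverse-Gamma(28/5, 871/24)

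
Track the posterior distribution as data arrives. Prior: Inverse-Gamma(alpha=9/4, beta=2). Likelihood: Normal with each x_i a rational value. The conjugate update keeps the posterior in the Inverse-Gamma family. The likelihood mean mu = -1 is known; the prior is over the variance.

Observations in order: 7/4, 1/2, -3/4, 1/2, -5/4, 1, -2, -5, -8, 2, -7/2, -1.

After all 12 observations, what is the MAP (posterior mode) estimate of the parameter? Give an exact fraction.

obs 1: x=7/4 → posterior Inverse-Gamma(11/4, 185/32)
obs 2: x=1/2 → posterior Inverse-Gamma(13/4, 221/32)
obs 3: x=-3/4 → posterior Inverse-Gamma(15/4, 111/16)
obs 4: x=1/2 → posterior Inverse-Gamma(17/4, 129/16)
obs 5: x=-5/4 → posterior Inverse-Gamma(19/4, 259/32)
obs 6: x=1 → posterior Inverse-Gamma(21/4, 323/32)
obs 7: x=-2 → posterior Inverse-Gamma(23/4, 339/32)
obs 8: x=-5 → posterior Inverse-Gamma(25/4, 595/32)
obs 9: x=-8 → posterior Inverse-Gamma(27/4, 1379/32)
obs 10: x=2 → posterior Inverse-Gamma(29/4, 1523/32)
obs 11: x=-7/2 → posterior Inverse-Gamma(31/4, 1623/32)
obs 12: x=-1 → posterior Inverse-Gamma(33/4, 1623/32)

1623/296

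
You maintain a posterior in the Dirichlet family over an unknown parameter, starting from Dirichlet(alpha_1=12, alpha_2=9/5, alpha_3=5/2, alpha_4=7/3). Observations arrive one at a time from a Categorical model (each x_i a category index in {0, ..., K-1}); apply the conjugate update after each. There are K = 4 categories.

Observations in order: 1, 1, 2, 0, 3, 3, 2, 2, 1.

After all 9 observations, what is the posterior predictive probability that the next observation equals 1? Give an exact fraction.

obs 1: x=1 → posterior Dirichlet(12, 14/5, 5/2, 7/3)
obs 2: x=1 → posterior Dirichlet(12, 19/5, 5/2, 7/3)
obs 3: x=2 → posterior Dirichlet(12, 19/5, 7/2, 7/3)
obs 4: x=0 → posterior Dirichlet(13, 19/5, 7/2, 7/3)
obs 5: x=3 → posterior Dirichlet(13, 19/5, 7/2, 10/3)
obs 6: x=3 → posterior Dirichlet(13, 19/5, 7/2, 13/3)
obs 7: x=2 → posterior Dirichlet(13, 19/5, 9/2, 13/3)
obs 8: x=2 → posterior Dirichlet(13, 19/5, 11/2, 13/3)
obs 9: x=1 → posterior Dirichlet(13, 24/5, 11/2, 13/3)

144/829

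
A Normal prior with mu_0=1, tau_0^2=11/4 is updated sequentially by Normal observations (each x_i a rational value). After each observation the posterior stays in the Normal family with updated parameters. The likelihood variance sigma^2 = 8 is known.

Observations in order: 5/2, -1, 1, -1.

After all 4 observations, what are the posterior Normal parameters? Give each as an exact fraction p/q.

obs 1: x=5/2 → posterior Normal(119/86, 88/43)
obs 2: x=-1 → posterior Normal(97/108, 44/27)
obs 3: x=1 → posterior Normal(119/130, 88/65)
obs 4: x=-1 → posterior Normal(97/152, 22/19)

mu_0=97/152, tau_0^2=22/19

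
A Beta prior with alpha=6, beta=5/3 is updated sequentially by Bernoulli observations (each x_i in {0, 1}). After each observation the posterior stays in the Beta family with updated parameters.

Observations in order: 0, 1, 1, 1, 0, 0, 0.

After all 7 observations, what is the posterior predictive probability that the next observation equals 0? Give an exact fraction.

obs 1: x=0 → posterior Beta(6, 8/3)
obs 2: x=1 → posterior Beta(7, 8/3)
obs 3: x=1 → posterior Beta(8, 8/3)
obs 4: x=1 → posterior Beta(9, 8/3)
obs 5: x=0 → posterior Beta(9, 11/3)
obs 6: x=0 → posterior Beta(9, 14/3)
obs 7: x=0 → posterior Beta(9, 17/3)

17/44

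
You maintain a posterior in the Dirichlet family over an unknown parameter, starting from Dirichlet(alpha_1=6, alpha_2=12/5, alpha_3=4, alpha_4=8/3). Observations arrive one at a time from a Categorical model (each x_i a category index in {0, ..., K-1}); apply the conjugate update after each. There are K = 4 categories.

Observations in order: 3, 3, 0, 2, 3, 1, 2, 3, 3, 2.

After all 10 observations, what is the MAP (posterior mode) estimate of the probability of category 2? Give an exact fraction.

obs 1: x=3 → posterior Dirichlet(6, 12/5, 4, 11/3)
obs 2: x=3 → posterior Dirichlet(6, 12/5, 4, 14/3)
obs 3: x=0 → posterior Dirichlet(7, 12/5, 4, 14/3)
obs 4: x=2 → posterior Dirichlet(7, 12/5, 5, 14/3)
obs 5: x=3 → posterior Dirichlet(7, 12/5, 5, 17/3)
obs 6: x=1 → posterior Dirichlet(7, 17/5, 5, 17/3)
obs 7: x=2 → posterior Dirichlet(7, 17/5, 6, 17/3)
obs 8: x=3 → posterior Dirichlet(7, 17/5, 6, 20/3)
obs 9: x=3 → posterior Dirichlet(7, 17/5, 6, 23/3)
obs 10: x=2 → posterior Dirichlet(7, 17/5, 7, 23/3)

45/158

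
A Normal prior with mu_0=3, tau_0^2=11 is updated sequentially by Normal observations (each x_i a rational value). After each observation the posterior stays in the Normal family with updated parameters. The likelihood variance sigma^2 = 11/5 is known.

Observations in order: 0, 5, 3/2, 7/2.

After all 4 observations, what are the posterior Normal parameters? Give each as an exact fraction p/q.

obs 1: x=0 → posterior Normal(1/2, 11/6)
obs 2: x=5 → posterior Normal(28/11, 1)
obs 3: x=3/2 → posterior Normal(71/32, 11/16)
obs 4: x=7/2 → posterior Normal(53/21, 11/21)

mu_0=53/21, tau_0^2=11/21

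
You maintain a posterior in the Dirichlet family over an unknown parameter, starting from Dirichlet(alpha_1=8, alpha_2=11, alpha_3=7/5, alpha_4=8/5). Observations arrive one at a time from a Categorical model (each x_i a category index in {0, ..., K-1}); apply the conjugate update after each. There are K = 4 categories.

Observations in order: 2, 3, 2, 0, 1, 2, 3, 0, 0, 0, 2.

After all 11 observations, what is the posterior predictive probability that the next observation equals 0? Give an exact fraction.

obs 1: x=2 → posterior Dirichlet(8, 11, 12/5, 8/5)
obs 2: x=3 → posterior Dirichlet(8, 11, 12/5, 13/5)
obs 3: x=2 → posterior Dirichlet(8, 11, 17/5, 13/5)
obs 4: x=0 → posterior Dirichlet(9, 11, 17/5, 13/5)
obs 5: x=1 → posterior Dirichlet(9, 12, 17/5, 13/5)
obs 6: x=2 → posterior Dirichlet(9, 12, 22/5, 13/5)
obs 7: x=3 → posterior Dirichlet(9, 12, 22/5, 18/5)
obs 8: x=0 → posterior Dirichlet(10, 12, 22/5, 18/5)
obs 9: x=0 → posterior Dirichlet(11, 12, 22/5, 18/5)
obs 10: x=0 → posterior Dirichlet(12, 12, 22/5, 18/5)
obs 11: x=2 → posterior Dirichlet(12, 12, 27/5, 18/5)

4/11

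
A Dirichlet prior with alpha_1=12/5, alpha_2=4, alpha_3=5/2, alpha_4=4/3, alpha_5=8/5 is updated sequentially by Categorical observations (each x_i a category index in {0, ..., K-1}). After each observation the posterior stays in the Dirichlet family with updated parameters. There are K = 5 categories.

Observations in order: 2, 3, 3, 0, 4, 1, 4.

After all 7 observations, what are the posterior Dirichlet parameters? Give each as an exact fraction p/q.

alpha_1=17/5, alpha_2=5, alpha_3=7/2, alpha_4=10/3, alpha_5=18/5

obs 1: x=2 → posterior Dirichlet(12/5, 4, 7/2, 4/3, 8/5)
obs 2: x=3 → posterior Dirichlet(12/5, 4, 7/2, 7/3, 8/5)
obs 3: x=3 → posterior Dirichlet(12/5, 4, 7/2, 10/3, 8/5)
obs 4: x=0 → posterior Dirichlet(17/5, 4, 7/2, 10/3, 8/5)
obs 5: x=4 → posterior Dirichlet(17/5, 4, 7/2, 10/3, 13/5)
obs 6: x=1 → posterior Dirichlet(17/5, 5, 7/2, 10/3, 13/5)
obs 7: x=4 → posterior Dirichlet(17/5, 5, 7/2, 10/3, 18/5)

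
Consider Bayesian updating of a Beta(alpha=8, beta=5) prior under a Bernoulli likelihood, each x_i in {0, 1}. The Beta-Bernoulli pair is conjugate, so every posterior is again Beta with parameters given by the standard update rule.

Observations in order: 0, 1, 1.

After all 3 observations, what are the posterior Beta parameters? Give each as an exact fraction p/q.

obs 1: x=0 → posterior Beta(8, 6)
obs 2: x=1 → posterior Beta(9, 6)
obs 3: x=1 → posterior Beta(10, 6)

alpha=10, beta=6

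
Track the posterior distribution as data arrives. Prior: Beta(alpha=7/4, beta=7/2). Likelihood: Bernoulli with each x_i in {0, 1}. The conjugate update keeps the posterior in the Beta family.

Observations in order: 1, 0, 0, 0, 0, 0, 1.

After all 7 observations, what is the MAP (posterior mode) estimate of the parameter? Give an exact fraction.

11/41

obs 1: x=1 → posterior Beta(11/4, 7/2)
obs 2: x=0 → posterior Beta(11/4, 9/2)
obs 3: x=0 → posterior Beta(11/4, 11/2)
obs 4: x=0 → posterior Beta(11/4, 13/2)
obs 5: x=0 → posterior Beta(11/4, 15/2)
obs 6: x=0 → posterior Beta(11/4, 17/2)
obs 7: x=1 → posterior Beta(15/4, 17/2)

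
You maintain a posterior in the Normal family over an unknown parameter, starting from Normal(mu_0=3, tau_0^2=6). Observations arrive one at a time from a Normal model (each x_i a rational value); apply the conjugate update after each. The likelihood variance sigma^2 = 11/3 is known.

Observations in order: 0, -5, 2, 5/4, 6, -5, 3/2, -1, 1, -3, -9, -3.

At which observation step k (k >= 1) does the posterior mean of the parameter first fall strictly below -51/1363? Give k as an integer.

k = 2

obs 1: x=0 → posterior Normal(33/29, 66/29)
obs 2: x=-5 → posterior Normal(-57/47, 66/47)
obs 3: x=2 → posterior Normal(-21/65, 66/65)
obs 4: x=5/4 → posterior Normal(3/166, 66/83)
obs 5: x=6 → posterior Normal(219/202, 66/101)
obs 6: x=-5 → posterior Normal(39/238, 66/119)
obs 7: x=3/2 → posterior Normal(93/274, 66/137)
obs 8: x=-1 → posterior Normal(57/310, 66/155)
obs 9: x=1 → posterior Normal(93/346, 66/173)
obs 10: x=-3 → posterior Normal(-15/382, 66/191)
obs 11: x=-9 → posterior Normal(-339/418, 6/19)
obs 12: x=-3 → posterior Normal(-447/454, 66/227)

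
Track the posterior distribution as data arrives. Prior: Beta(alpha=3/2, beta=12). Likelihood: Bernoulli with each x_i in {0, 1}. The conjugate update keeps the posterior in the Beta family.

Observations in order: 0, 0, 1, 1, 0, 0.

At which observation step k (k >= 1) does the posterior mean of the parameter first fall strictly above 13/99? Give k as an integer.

obs 1: x=0 → posterior Beta(3/2, 13)
obs 2: x=0 → posterior Beta(3/2, 14)
obs 3: x=1 → posterior Beta(5/2, 14)
obs 4: x=1 → posterior Beta(7/2, 14)
obs 5: x=0 → posterior Beta(7/2, 15)
obs 6: x=0 → posterior Beta(7/2, 16)

k = 3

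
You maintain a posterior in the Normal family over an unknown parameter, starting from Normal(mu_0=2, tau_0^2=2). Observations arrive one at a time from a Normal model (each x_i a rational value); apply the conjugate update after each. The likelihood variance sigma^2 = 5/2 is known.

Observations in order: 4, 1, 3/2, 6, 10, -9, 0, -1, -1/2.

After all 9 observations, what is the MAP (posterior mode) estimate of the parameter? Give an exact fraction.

58/41

obs 1: x=4 → posterior Normal(26/9, 10/9)
obs 2: x=1 → posterior Normal(30/13, 10/13)
obs 3: x=3/2 → posterior Normal(36/17, 10/17)
obs 4: x=6 → posterior Normal(20/7, 10/21)
obs 5: x=10 → posterior Normal(4, 2/5)
obs 6: x=-9 → posterior Normal(64/29, 10/29)
obs 7: x=0 → posterior Normal(64/33, 10/33)
obs 8: x=-1 → posterior Normal(60/37, 10/37)
obs 9: x=-1/2 → posterior Normal(58/41, 10/41)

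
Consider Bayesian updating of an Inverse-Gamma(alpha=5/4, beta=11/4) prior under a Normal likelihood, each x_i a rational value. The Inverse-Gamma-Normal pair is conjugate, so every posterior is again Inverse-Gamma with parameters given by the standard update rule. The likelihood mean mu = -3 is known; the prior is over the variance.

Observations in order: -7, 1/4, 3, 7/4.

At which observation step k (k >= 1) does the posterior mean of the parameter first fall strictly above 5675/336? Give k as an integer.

k = 3

obs 1: x=-7 → posterior Inverse-Gamma(7/4, 43/4)
obs 2: x=1/4 → posterior Inverse-Gamma(9/4, 513/32)
obs 3: x=3 → posterior Inverse-Gamma(11/4, 1089/32)
obs 4: x=7/4 → posterior Inverse-Gamma(13/4, 725/16)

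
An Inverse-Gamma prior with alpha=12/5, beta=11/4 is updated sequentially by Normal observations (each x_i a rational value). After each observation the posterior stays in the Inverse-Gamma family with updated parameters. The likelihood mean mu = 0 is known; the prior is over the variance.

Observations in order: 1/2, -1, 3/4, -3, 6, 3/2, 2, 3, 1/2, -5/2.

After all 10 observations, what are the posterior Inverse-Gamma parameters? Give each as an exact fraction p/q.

obs 1: x=1/2 → posterior Inverse-Gamma(29/10, 23/8)
obs 2: x=-1 → posterior Inverse-Gamma(17/5, 27/8)
obs 3: x=3/4 → posterior Inverse-Gamma(39/10, 117/32)
obs 4: x=-3 → posterior Inverse-Gamma(22/5, 261/32)
obs 5: x=6 → posterior Inverse-Gamma(49/10, 837/32)
obs 6: x=3/2 → posterior Inverse-Gamma(27/5, 873/32)
obs 7: x=2 → posterior Inverse-Gamma(59/10, 937/32)
obs 8: x=3 → posterior Inverse-Gamma(32/5, 1081/32)
obs 9: x=1/2 → posterior Inverse-Gamma(69/10, 1085/32)
obs 10: x=-5/2 → posterior Inverse-Gamma(37/5, 1185/32)

alpha=37/5, beta=1185/32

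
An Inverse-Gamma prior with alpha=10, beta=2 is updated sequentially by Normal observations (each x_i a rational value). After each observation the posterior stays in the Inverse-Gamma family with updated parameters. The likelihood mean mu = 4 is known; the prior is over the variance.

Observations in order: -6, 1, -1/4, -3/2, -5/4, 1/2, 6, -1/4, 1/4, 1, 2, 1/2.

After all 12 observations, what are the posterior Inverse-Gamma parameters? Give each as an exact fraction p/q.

obs 1: x=-6 → posterior Inverse-Gamma(21/2, 52)
obs 2: x=1 → posterior Inverse-Gamma(11, 113/2)
obs 3: x=-1/4 → posterior Inverse-Gamma(23/2, 2097/32)
obs 4: x=-3/2 → posterior Inverse-Gamma(12, 2581/32)
obs 5: x=-5/4 → posterior Inverse-Gamma(25/2, 1511/16)
obs 6: x=1/2 → posterior Inverse-Gamma(13, 1609/16)
obs 7: x=6 → posterior Inverse-Gamma(27/2, 1641/16)
obs 8: x=-1/4 → posterior Inverse-Gamma(14, 3571/32)
obs 9: x=1/4 → posterior Inverse-Gamma(29/2, 949/8)
obs 10: x=1 → posterior Inverse-Gamma(15, 985/8)
obs 11: x=2 → posterior Inverse-Gamma(31/2, 1001/8)
obs 12: x=1/2 → posterior Inverse-Gamma(16, 525/4)

alpha=16, beta=525/4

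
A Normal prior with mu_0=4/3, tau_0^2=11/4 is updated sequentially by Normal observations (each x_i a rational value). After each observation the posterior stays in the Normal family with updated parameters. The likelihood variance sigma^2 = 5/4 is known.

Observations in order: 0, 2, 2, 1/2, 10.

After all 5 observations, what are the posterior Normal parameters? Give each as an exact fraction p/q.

mu_0=997/360, tau_0^2=11/48

obs 1: x=0 → posterior Normal(5/12, 55/64)
obs 2: x=2 → posterior Normal(86/81, 55/108)
obs 3: x=2 → posterior Normal(4/3, 55/152)
obs 4: x=1/2 → posterior Normal(337/294, 55/196)
obs 5: x=10 → posterior Normal(997/360, 11/48)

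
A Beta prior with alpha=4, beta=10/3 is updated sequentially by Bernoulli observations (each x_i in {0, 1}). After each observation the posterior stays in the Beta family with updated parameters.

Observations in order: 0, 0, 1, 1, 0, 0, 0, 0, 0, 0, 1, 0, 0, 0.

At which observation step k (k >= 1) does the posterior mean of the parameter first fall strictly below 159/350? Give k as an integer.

k = 2

obs 1: x=0 → posterior Beta(4, 13/3)
obs 2: x=0 → posterior Beta(4, 16/3)
obs 3: x=1 → posterior Beta(5, 16/3)
obs 4: x=1 → posterior Beta(6, 16/3)
obs 5: x=0 → posterior Beta(6, 19/3)
obs 6: x=0 → posterior Beta(6, 22/3)
obs 7: x=0 → posterior Beta(6, 25/3)
obs 8: x=0 → posterior Beta(6, 28/3)
obs 9: x=0 → posterior Beta(6, 31/3)
obs 10: x=0 → posterior Beta(6, 34/3)
obs 11: x=1 → posterior Beta(7, 34/3)
obs 12: x=0 → posterior Beta(7, 37/3)
obs 13: x=0 → posterior Beta(7, 40/3)
obs 14: x=0 → posterior Beta(7, 43/3)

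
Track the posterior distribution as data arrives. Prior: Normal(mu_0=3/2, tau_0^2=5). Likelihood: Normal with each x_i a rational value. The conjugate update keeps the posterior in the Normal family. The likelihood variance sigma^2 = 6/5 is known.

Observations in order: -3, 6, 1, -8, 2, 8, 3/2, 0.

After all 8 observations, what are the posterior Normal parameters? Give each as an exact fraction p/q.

obs 1: x=-3 → posterior Normal(-66/31, 30/31)
obs 2: x=6 → posterior Normal(3/2, 15/28)
obs 3: x=1 → posterior Normal(109/81, 10/27)
obs 4: x=-8 → posterior Normal(-91/106, 15/53)
obs 5: x=2 → posterior Normal(-41/131, 30/131)
obs 6: x=8 → posterior Normal(53/52, 5/26)
obs 7: x=3/2 → posterior Normal(393/362, 30/181)
obs 8: x=0 → posterior Normal(393/412, 15/103)

mu_0=393/412, tau_0^2=15/103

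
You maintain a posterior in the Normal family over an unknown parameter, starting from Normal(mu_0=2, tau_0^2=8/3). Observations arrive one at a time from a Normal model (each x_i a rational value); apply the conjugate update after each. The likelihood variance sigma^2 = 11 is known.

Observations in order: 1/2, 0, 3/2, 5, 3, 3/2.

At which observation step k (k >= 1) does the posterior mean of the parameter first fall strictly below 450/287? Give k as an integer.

k = 2

obs 1: x=1/2 → posterior Normal(70/41, 88/41)
obs 2: x=0 → posterior Normal(10/7, 88/49)
obs 3: x=3/2 → posterior Normal(82/57, 88/57)
obs 4: x=5 → posterior Normal(122/65, 88/65)
obs 5: x=3 → posterior Normal(2, 88/73)
obs 6: x=3/2 → posterior Normal(158/81, 88/81)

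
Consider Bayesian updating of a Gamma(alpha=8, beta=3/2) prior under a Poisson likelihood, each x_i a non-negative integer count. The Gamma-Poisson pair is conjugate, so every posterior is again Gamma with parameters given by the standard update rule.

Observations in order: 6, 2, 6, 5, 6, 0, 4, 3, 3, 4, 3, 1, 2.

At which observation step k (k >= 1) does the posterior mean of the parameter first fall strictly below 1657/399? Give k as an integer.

obs 1: x=6 → posterior Gamma(14, 5/2)
obs 2: x=2 → posterior Gamma(16, 7/2)
obs 3: x=6 → posterior Gamma(22, 9/2)
obs 4: x=5 → posterior Gamma(27, 11/2)
obs 5: x=6 → posterior Gamma(33, 13/2)
obs 6: x=0 → posterior Gamma(33, 15/2)
obs 7: x=4 → posterior Gamma(37, 17/2)
obs 8: x=3 → posterior Gamma(40, 19/2)
obs 9: x=3 → posterior Gamma(43, 21/2)
obs 10: x=4 → posterior Gamma(47, 23/2)
obs 11: x=3 → posterior Gamma(50, 25/2)
obs 12: x=1 → posterior Gamma(51, 27/2)
obs 13: x=2 → posterior Gamma(53, 29/2)

k = 9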